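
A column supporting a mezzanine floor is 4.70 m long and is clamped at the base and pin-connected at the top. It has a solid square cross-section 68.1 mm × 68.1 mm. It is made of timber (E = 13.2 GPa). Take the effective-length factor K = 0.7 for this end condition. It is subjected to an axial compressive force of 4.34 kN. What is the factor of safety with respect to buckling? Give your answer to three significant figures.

I = a⁴/12 = 68.1⁴/12 = 1.792×10^6 mm⁴
I = 1.792×10^6 mm⁴ = 1.792×10^-6 m⁴
Effective length L_e = K·L = 0.7 × 4.70 = 3.290 m
P_cr = π²EI / L_e² = π² × 13.2×10⁹ × 1.792×10^-6 / 3.290² = 2.157×10^4 N
Factor of safety n = P_cr / P = 21.572 / 4.34 = 4.97

n ≈ 4.97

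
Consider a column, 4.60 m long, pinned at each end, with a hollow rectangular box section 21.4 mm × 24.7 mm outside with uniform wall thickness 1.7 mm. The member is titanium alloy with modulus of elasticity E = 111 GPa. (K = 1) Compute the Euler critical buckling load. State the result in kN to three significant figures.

Inner dimensions: h_i = 24.7 − 2×1.7 = 21.30 mm, b_i = 21.4 − 2×1.7 = 18.00 mm
Weak-axis I_min = (h_o·b_o³ − h_i·b_i³)/12 with b_o = 21.4, b_i = 18.00 mm (shorter outer/inner sides).
I_min = (24.7×21.4³ − 21.30×18.00³)/12 = 9.821×10^3 mm⁴
I = 9.821×10^3 mm⁴ = 9.821×10^-9 m⁴
Effective length L_e = K·L = 1 × 4.60 = 4.600 m
P_cr = π²EI / L_e² = π² × 111×10⁹ × 9.821×10^-9 / 4.600² = 508.4 N

P_cr ≈ 0.508 kN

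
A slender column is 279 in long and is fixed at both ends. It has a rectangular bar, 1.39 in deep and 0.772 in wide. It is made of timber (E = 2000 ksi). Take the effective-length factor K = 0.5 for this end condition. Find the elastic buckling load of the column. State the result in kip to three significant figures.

P_cr ≈ 0.0541 kip

Buckling occurs about the weak axis: I_min = h·b³/12 with b = 0.772 in (the shorter side).
I_min = 1.39×0.772³/12 = 5.329×10^-2 in⁴
Effective length L_e = K·L = 0.5 × 279 = 139.5 in
P_cr = π²EI / L_e² = π² × 2000×10³ × 5.329×10^-2 / 139.5² = 54.06 lb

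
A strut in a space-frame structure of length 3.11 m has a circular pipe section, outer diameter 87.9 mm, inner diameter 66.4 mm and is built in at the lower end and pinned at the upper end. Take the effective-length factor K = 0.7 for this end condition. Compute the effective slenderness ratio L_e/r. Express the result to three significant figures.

λ ≈ 79.0

d_o = 87.9 mm, d_i = 66.4 mm
I = π(d_o⁴ − d_i⁴)/64 = π(87.9⁴ − 66.40⁴)/64 = 1.976×10^6 mm⁴
A = 2.606×10^3 mm²;  r_min = √(I/A) = √(1.976×10^6/2.606×10^3) = 27.54 mm
L_e = K·L = 0.7 × 3.11 m = 2.177 m = 2177.0 mm
λ = L_e / r_min = 2177.0 / 27.54 = 79.0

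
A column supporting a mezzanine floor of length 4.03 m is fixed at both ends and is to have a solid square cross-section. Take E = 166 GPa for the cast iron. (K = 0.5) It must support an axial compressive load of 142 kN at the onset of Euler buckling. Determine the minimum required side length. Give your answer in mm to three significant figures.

a ≈ 45.3 mm

L_e = K·L = 0.5 × 4.03 = 2.015 m
Required I = P_cr·L_e²/(π²E) = 1.420×10^5 × 2.015² / (π² × 1.66×10^11) = 3.519×10^-7 m⁴
I_req = 3.519×10^5 mm⁴
Solid square: I = a⁴/12  ⇒  a = (12I)^(1/4) = (12×3.519×10^5)^(1/4) = 45.3 mm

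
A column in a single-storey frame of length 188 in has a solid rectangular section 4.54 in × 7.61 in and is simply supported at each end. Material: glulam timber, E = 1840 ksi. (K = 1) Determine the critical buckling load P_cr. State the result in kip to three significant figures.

Buckling occurs about the weak axis: I_min = h·b³/12 with b = 4.54 in (the shorter side).
I_min = 7.61×4.54³/12 = 59.34 in⁴
Effective length L_e = K·L = 1 × 188 = 188.0 in
P_cr = π²EI / L_e² = π² × 1840×10³ × 59.34 / 188.0² = 3.049×10^4 lb

P_cr ≈ 30.5 kip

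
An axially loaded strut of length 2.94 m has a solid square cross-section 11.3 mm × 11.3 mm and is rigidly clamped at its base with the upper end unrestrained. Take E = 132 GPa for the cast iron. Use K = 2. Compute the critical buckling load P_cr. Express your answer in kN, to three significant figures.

P_cr ≈ 0.0512 kN

I = a⁴/12 = 11.3⁴/12 = 1.359×10^3 mm⁴
I = 1.359×10^3 mm⁴ = 1.359×10^-9 m⁴
Effective length L_e = K·L = 2 × 2.94 = 5.880 m
P_cr = π²EI / L_e² = π² × 132×10⁹ × 1.359×10^-9 / 5.880² = 51.20 N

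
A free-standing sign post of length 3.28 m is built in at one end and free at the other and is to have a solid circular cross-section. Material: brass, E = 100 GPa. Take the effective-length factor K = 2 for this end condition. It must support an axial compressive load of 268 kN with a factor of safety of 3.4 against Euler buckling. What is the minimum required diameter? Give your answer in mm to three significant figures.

Required P_cr = n·P = 3.4 × 268 = 911.2 kN
L_e = K·L = 2 × 3.28 = 6.560 m
Required I = P_cr·L_e²/(π²E) = 9.112×10^5 × 6.560² / (π² × 1.00×10^11) = 3.973×10^-5 m⁴
I_req = 3.973×10^7 mm⁴
Solid circle: I = πd⁴/64  ⇒  d = (64I/π)^(1/4) = (64×3.973×10^7/π)^(1/4) = 169 mm

d ≈ 169 mm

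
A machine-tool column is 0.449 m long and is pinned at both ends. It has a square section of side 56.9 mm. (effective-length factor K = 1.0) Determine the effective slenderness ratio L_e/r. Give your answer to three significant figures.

I = a⁴/12 = 56.9⁴/12 = 8.735×10^5 mm⁴
A = 3.238×10^3 mm²;  r_min = √(I/A) = √(8.735×10^5/3.238×10^3) = 16.43 mm
L_e = K·L = 1 × 0.449 m = 0.4490 m = 449.00 mm
λ = L_e / r_min = 449.00 / 16.43 = 27.3

λ ≈ 27.3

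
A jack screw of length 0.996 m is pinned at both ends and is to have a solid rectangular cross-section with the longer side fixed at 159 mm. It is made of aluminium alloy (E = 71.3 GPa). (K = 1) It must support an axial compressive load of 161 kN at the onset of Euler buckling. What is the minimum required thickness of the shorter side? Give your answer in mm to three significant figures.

b ≈ 25.8 mm

L_e = K·L = 1 × 0.996 = 0.9960 m
Required I = P_cr·L_e²/(π²E) = 1.610×10^5 × 0.9960² / (π² × 7.13×10^10) = 2.270×10^-7 m⁴
I_req = 2.270×10^5 mm⁴
Rectangle, weak axis: I_min = h·b³/12 with h = 159 mm fixed  ⇒  b = (12I/h)^(1/3) = 25.8 mm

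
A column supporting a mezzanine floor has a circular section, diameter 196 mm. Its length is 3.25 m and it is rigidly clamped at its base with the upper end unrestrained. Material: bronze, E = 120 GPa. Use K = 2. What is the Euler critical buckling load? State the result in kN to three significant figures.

P_cr ≈ 2030 kN

I = πd⁴/64 = π×196⁴/64 = 7.244×10^7 mm⁴
I = 7.244×10^7 mm⁴ = 7.244×10^-5 m⁴
Effective length L_e = K·L = 2 × 3.25 = 6.500 m
P_cr = π²EI / L_e² = π² × 120×10⁹ × 7.244×10^-5 / 6.500² = 2.031×10^6 N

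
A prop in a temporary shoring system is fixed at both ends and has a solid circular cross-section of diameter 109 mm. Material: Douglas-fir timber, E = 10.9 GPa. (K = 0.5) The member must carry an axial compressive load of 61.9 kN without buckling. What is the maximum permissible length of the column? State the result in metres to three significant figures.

L_max ≈ 6.94 m

I = πd⁴/64 = π×109⁴/64 = 6.929×10^6 mm⁴
I = 6.929×10^-6 m⁴
At the buckling limit P_cr = P = 6.190×10^4 N
From P_cr = π²EI/(K·L)²:  L = (1/K)·√(π²EI/P_cr) = (1/0.5)·√(π²×1.09×10^10×6.929×10^-6/6.190×10^4)
L = 6.94 m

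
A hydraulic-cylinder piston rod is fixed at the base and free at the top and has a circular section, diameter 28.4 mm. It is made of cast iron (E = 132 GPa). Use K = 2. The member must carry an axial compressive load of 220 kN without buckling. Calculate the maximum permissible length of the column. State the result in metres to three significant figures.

L_max ≈ 0.217 m

I = πd⁴/64 = π×28.4⁴/64 = 3.193×10^4 mm⁴
I = 3.193×10^-8 m⁴
At the buckling limit P_cr = P = 2.200×10^5 N
From P_cr = π²EI/(K·L)²:  L = (1/K)·√(π²EI/P_cr) = (1/2)·√(π²×1.32×10^11×3.193×10^-8/2.200×10^5)
L = 0.217 m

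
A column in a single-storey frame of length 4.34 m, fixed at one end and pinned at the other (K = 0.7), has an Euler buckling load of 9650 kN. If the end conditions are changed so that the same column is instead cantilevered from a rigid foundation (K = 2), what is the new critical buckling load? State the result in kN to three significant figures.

P_cr ∝ 1/K², so P_cr,new = P_cr,old × (K_old/K_new)² = 9650 × (0.7/2)²
= 9650 × 0.1225 = 1180 kN

P_cr ≈ 1180 kN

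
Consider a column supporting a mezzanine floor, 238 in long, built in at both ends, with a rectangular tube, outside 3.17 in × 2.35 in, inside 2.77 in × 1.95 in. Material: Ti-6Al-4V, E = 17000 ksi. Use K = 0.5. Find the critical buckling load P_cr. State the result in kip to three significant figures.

P_cr ≈ 20.3 kip

Weak-axis I_min = (h_o·b_o³ − h_i·b_i³)/12 with b_o = 2.35, b_i = 1.950 in (shorter outer/inner sides).
I_min = (3.17×2.35³ − 2.770×1.950³)/12 = 1.717 in⁴
Effective length L_e = K·L = 0.5 × 238 = 119.0 in
P_cr = π²EI / L_e² = π² × 17000×10³ × 1.717 / 119.0² = 2.034×10^4 lb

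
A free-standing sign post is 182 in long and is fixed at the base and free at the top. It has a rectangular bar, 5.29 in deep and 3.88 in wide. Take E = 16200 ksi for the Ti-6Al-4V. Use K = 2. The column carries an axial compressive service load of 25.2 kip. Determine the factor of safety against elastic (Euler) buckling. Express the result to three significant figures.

Buckling occurs about the weak axis: I_min = h·b³/12 with b = 3.88 in (the shorter side).
I_min = 5.29×3.88³/12 = 25.75 in⁴
Effective length L_e = K·L = 2 × 182 = 364.0 in
P_cr = π²EI / L_e² = π² × 16200×10³ × 25.75 / 364.0² = 3.107×10^4 lb
Factor of safety n = P_cr / P = 31.073 / 25.2 = 1.23

n ≈ 1.23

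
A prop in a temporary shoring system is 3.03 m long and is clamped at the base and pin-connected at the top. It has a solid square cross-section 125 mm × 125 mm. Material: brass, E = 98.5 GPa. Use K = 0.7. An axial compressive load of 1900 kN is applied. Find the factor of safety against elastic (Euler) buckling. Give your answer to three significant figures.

n ≈ 2.31

I = a⁴/12 = 125⁴/12 = 2.035×10^7 mm⁴
I = 2.035×10^7 mm⁴ = 2.035×10^-5 m⁴
Effective length L_e = K·L = 0.7 × 3.03 = 2.121 m
P_cr = π²EI / L_e² = π² × 98.5×10⁹ × 2.035×10^-5 / 2.121² = 4.397×10^6 N
Factor of safety n = P_cr / P = 4396.6 / 1900 = 2.31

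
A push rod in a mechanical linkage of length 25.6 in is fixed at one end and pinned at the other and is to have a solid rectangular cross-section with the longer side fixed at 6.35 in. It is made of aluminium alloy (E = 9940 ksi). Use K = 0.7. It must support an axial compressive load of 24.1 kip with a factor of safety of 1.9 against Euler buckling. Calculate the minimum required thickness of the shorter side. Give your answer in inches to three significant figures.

b ≈ 0.657 in

Required P_cr = n·P = 1.9 × 24.1 = 45.79 kip
L_e = K·L = 0.7 × 25.6 = 17.92 in
Required I = P_cr·L_e²/(π²E) = 4.579×10^4 × 17.92² / (π² × 9.94×10^6) = 0.1499 in⁴
Rectangle, weak axis: I_min = h·b³/12 with h = 6.35 in fixed  ⇒  b = (12I/h)^(1/3) = 0.657 in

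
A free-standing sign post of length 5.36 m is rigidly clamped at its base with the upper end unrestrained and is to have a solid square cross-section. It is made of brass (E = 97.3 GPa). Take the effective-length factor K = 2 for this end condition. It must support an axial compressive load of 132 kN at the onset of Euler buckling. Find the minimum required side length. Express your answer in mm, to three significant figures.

L_e = K·L = 2 × 5.36 = 10.72 m
Required I = P_cr·L_e²/(π²E) = 1.320×10^5 × 10.72² / (π² × 9.73×10^10) = 1.580×10^-5 m⁴
I_req = 1.580×10^7 mm⁴
Solid square: I = a⁴/12  ⇒  a = (12I)^(1/4) = (12×1.580×10^7)^(1/4) = 117 mm

a ≈ 117 mm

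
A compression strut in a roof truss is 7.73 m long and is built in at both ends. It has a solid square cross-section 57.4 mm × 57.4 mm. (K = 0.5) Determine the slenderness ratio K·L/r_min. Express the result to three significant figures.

For a square r = a/√12 = 57.4/√12 = 16.57 mm
L_e = K·L = 0.5 × 7.73 m = 3.865 m = 3865.0 mm
λ = L_e / r_min = 3865.0 / 16.57 = 233

λ ≈ 233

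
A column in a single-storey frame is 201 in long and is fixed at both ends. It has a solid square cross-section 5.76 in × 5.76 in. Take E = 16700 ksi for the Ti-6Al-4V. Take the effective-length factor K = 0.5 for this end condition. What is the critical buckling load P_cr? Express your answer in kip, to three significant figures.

P_cr ≈ 1500 kip

I = a⁴/12 = 5.76⁴/12 = 91.73 in⁴
Effective length L_e = K·L = 0.5 × 201 = 100.5 in
P_cr = π²EI / L_e² = π² × 16700×10³ × 91.73 / 100.5² = 1.497×10^6 lb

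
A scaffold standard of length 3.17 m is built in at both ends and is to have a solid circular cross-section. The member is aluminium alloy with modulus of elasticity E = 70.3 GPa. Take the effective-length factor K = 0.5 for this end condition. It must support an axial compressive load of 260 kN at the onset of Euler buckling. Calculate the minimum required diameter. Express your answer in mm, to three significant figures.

d ≈ 66.2 mm

L_e = K·L = 0.5 × 3.17 = 1.585 m
Required I = P_cr·L_e²/(π²E) = 2.600×10^5 × 1.585² / (π² × 7.03×10^10) = 9.414×10^-7 m⁴
I_req = 9.414×10^5 mm⁴
Solid circle: I = πd⁴/64  ⇒  d = (64I/π)^(1/4) = (64×9.414×10^5/π)^(1/4) = 66.2 mm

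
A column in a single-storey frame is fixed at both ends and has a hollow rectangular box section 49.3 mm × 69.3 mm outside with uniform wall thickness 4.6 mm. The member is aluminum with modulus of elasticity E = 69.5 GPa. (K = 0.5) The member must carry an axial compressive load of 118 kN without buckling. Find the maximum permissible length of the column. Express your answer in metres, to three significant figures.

L_max ≈ 2.93 m

Inner dimensions: h_i = 69.3 − 2×4.6 = 60.10 mm, b_i = 49.3 − 2×4.6 = 40.10 mm
Weak-axis I_min = (h_o·b_o³ − h_i·b_i³)/12 with b_o = 49.3, b_i = 40.10 mm (shorter outer/inner sides).
I_min = (69.3×49.3³ − 60.10×40.10³)/12 = 3.690×10^5 mm⁴
I = 3.690×10^-7 m⁴
At the buckling limit P_cr = P = 1.180×10^5 N
From P_cr = π²EI/(K·L)²:  L = (1/K)·√(π²EI/P_cr) = (1/0.5)·√(π²×6.95×10^10×3.690×10^-7/1.180×10^5)
L = 2.93 m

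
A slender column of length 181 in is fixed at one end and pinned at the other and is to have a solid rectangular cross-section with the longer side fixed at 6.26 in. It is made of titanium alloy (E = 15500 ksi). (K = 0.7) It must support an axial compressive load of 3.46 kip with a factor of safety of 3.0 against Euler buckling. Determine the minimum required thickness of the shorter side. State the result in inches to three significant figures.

Required P_cr = n·P = 3.0 × 3.46 = 10.38 kip
L_e = K·L = 0.7 × 181 = 126.7 in
Required I = P_cr·L_e²/(π²E) = 1.038×10^4 × 126.7² / (π² × 1.55×10^7) = 1.089 in⁴
Rectangle, weak axis: I_min = h·b³/12 with h = 6.26 in fixed  ⇒  b = (12I/h)^(1/3) = 1.28 in

b ≈ 1.28 in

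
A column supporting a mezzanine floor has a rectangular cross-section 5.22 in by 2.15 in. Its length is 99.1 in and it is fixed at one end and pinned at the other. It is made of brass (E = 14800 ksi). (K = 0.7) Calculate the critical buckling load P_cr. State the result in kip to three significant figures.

Buckling occurs about the weak axis: I_min = h·b³/12 with b = 2.15 in (the shorter side).
I_min = 5.22×2.15³/12 = 4.323 in⁴
Effective length L_e = K·L = 0.7 × 99.1 = 69.37 in
P_cr = π²EI / L_e² = π² × 14800×10³ × 4.323 / 69.37² = 1.312×10^5 lb

P_cr ≈ 131 kip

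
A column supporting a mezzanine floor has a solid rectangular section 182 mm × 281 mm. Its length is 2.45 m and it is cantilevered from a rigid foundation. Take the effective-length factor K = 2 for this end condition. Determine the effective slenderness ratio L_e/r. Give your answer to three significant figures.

For a rectangle r_min = b/√12 = 182/√12 = 52.54 mm
L_e = K·L = 2 × 2.45 m = 4.900 m = 4900.0 mm
λ = L_e / r_min = 4900.0 / 52.54 = 93.3

λ ≈ 93.3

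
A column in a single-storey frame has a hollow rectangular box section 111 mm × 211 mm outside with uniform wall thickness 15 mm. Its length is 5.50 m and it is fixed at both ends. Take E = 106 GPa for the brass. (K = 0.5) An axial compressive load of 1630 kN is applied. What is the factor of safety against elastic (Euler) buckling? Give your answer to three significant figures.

Inner dimensions: h_i = 211 − 2×15 = 181.0 mm, b_i = 111 − 2×15 = 81.00 mm
Weak-axis I_min = (h_o·b_o³ − h_i·b_i³)/12 with b_o = 111, b_i = 81.00 mm (shorter outer/inner sides).
I_min = (211×111³ − 181.0×81.00³)/12 = 1.603×10^7 mm⁴
I = 1.603×10^7 mm⁴ = 1.603×10^-5 m⁴
Effective length L_e = K·L = 0.5 × 5.50 = 2.750 m
P_cr = π²EI / L_e² = π² × 106×10⁹ × 1.603×10^-5 / 2.750² = 2.218×10^6 N
Factor of safety n = P_cr / P = 2217.8 / 1630 = 1.36

n ≈ 1.36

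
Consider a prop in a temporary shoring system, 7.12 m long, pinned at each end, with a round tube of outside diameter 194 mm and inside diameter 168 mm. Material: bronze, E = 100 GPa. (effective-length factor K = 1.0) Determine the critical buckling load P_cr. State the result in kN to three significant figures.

P_cr ≈ 592 kN

d_o = 194 mm, d_i = 168 mm
I = π(d_o⁴ − d_i⁴)/64 = π(194⁴ − 168.0⁴)/64 = 3.043×10^7 mm⁴
I = 3.043×10^7 mm⁴ = 3.043×10^-5 m⁴
Effective length L_e = K·L = 1 × 7.12 = 7.120 m
P_cr = π²EI / L_e² = π² × 100×10⁹ × 3.043×10^-5 / 7.120² = 5.924×10^5 N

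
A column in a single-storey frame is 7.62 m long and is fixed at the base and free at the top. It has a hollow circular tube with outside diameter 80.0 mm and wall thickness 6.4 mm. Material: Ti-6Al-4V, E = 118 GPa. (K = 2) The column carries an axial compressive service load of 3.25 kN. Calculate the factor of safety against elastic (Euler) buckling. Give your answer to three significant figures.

Inner diameter d_i = 80.0 − 2×6.4 = 67.20 mm
I = π(d_o⁴ − d_i⁴)/64 = π(80.0⁴ − 67.20⁴)/64 = 1.010×10^6 mm⁴
I = 1.010×10^6 mm⁴ = 1.010×10^-6 m⁴
Effective length L_e = K·L = 2 × 7.62 = 15.24 m
P_cr = π²EI / L_e² = π² × 118×10⁹ × 1.010×10^-6 / 15.24² = 5.062×10^3 N
Factor of safety n = P_cr / P = 5.0624 / 3.25 = 1.56

n ≈ 1.56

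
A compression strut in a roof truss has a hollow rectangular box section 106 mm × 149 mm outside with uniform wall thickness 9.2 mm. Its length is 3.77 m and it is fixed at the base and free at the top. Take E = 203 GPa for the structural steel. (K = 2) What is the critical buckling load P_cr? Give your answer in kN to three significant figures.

P_cr ≈ 263 kN

Inner dimensions: h_i = 149 − 2×9.2 = 130.6 mm, b_i = 106 − 2×9.2 = 87.60 mm
Weak-axis I_min = (h_o·b_o³ − h_i·b_i³)/12 with b_o = 106, b_i = 87.60 mm (shorter outer/inner sides).
I_min = (149×106³ − 130.6×87.60³)/12 = 7.472×10^6 mm⁴
I = 7.472×10^6 mm⁴ = 7.472×10^-6 m⁴
Effective length L_e = K·L = 2 × 3.77 = 7.540 m
P_cr = π²EI / L_e² = π² × 203×10⁹ × 7.472×10^-6 / 7.540² = 2.633×10^5 N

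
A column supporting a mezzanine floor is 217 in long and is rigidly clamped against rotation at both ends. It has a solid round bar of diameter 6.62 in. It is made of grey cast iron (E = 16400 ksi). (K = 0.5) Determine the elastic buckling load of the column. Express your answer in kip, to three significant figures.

I = πd⁴/64 = π×6.62⁴/64 = 94.28 in⁴
Effective length L_e = K·L = 0.5 × 217 = 108.5 in
P_cr = π²EI / L_e² = π² × 16400×10³ × 94.28 / 108.5² = 1.296×10^6 lb

P_cr ≈ 1300 kip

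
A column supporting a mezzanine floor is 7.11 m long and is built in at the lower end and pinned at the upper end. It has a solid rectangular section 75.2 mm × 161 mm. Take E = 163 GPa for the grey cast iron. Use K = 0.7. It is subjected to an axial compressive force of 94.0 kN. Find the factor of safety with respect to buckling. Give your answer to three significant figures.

n ≈ 3.94

Buckling occurs about the weak axis: I_min = h·b³/12 with b = 75.2 mm (the shorter side).
I_min = 161×75.2³/12 = 5.706×10^6 mm⁴
I = 5.706×10^6 mm⁴ = 5.706×10^-6 m⁴
Effective length L_e = K·L = 0.7 × 7.11 = 4.977 m
P_cr = π²EI / L_e² = π² × 163×10⁹ × 5.706×10^-6 / 4.977² = 3.706×10^5 N
Factor of safety n = P_cr / P = 370.55 / 94.0 = 3.94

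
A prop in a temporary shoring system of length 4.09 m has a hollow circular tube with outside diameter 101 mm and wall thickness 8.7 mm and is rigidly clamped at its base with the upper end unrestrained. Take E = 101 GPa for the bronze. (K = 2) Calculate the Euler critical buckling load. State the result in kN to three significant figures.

P_cr ≈ 40.4 kN

Inner diameter d_i = 101 − 2×8.7 = 83.60 mm
I = π(d_o⁴ − d_i⁴)/64 = π(101⁴ − 83.60⁴)/64 = 2.710×10^6 mm⁴
I = 2.710×10^6 mm⁴ = 2.710×10^-6 m⁴
Effective length L_e = K·L = 2 × 4.09 = 8.180 m
P_cr = π²EI / L_e² = π² × 101×10⁹ × 2.710×10^-6 / 8.180² = 4.038×10^4 N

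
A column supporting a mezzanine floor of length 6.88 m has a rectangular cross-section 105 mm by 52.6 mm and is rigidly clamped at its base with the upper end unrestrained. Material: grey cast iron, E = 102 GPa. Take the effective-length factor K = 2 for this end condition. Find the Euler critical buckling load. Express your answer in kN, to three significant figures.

Buckling occurs about the weak axis: I_min = h·b³/12 with b = 52.6 mm (the shorter side).
I_min = 105×52.6³/12 = 1.273×10^6 mm⁴
I = 1.273×10^6 mm⁴ = 1.273×10^-6 m⁴
Effective length L_e = K·L = 2 × 6.88 = 13.76 m
P_cr = π²EI / L_e² = π² × 102×10⁹ × 1.273×10^-6 / 13.76² = 6.771×10^3 N

P_cr ≈ 6.77 kN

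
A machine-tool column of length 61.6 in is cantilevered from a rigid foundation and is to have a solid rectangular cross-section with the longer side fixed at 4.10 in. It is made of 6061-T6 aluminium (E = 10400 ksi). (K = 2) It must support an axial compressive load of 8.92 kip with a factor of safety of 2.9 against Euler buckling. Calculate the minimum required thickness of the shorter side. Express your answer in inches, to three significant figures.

b ≈ 2.24 in

Required P_cr = n·P = 2.9 × 8.92 = 25.87 kip
L_e = K·L = 2 × 61.6 = 123.2 in
Required I = P_cr·L_e²/(π²E) = 2.587×10^4 × 123.2² / (π² × 1.04×10^7) = 3.825 in⁴
Rectangle, weak axis: I_min = h·b³/12 with h = 4.10 in fixed  ⇒  b = (12I/h)^(1/3) = 2.24 in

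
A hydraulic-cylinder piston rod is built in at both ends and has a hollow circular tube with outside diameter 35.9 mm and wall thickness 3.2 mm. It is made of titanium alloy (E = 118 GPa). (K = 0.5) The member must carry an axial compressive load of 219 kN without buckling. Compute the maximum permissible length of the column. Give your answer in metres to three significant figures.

Inner diameter d_i = 35.9 − 2×3.2 = 29.50 mm
I = π(d_o⁴ − d_i⁴)/64 = π(35.9⁴ − 29.50⁴)/64 = 4.436×10^4 mm⁴
I = 4.436×10^-8 m⁴
At the buckling limit P_cr = P = 2.190×10^5 N
From P_cr = π²EI/(K·L)²:  L = (1/K)·√(π²EI/P_cr) = (1/0.5)·√(π²×1.18×10^11×4.436×10^-8/2.190×10^5)
L = 0.971 m

L_max ≈ 0.971 m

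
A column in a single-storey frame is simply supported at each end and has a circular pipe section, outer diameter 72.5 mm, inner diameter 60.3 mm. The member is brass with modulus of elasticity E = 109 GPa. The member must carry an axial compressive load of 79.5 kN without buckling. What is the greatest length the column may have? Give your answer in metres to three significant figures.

L_max ≈ 3.09 m

d_o = 72.5 mm, d_i = 60.3 mm
I = π(d_o⁴ − d_i⁴)/64 = π(72.5⁴ − 60.30⁴)/64 = 7.072×10^5 mm⁴
I = 7.072×10^-7 m⁴
At the buckling limit P_cr = P = 7.950×10^4 N
From P_cr = π²EI/(K·L)²:  L = (1/K)·√(π²EI/P_cr) = (1/1)·√(π²×1.09×10^11×7.072×10^-7/7.950×10^4)
L = 3.09 m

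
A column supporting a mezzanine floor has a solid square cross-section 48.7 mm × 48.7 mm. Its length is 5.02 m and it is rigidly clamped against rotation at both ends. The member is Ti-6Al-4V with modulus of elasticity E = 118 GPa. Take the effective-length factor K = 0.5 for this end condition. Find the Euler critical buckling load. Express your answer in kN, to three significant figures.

P_cr ≈ 86.7 kN

I = a⁴/12 = 48.7⁴/12 = 4.687×10^5 mm⁴
I = 4.687×10^5 mm⁴ = 4.687×10^-7 m⁴
Effective length L_e = K·L = 0.5 × 5.02 = 2.510 m
P_cr = π²EI / L_e² = π² × 118×10⁹ × 4.687×10^-7 / 2.510² = 8.665×10^4 N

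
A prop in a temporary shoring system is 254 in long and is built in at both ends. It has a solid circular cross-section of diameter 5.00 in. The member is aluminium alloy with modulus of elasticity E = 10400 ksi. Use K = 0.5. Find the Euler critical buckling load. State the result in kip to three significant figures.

P_cr ≈ 195 kip

I = πd⁴/64 = π×5.00⁴/64 = 30.68 in⁴
Effective length L_e = K·L = 0.5 × 254 = 127.0 in
P_cr = π²EI / L_e² = π² × 10400×10³ × 30.68 / 127.0² = 1.952×10^5 lb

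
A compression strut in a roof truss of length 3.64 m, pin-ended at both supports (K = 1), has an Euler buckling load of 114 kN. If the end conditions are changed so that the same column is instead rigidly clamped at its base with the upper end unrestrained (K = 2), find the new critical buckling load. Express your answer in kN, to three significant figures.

P_cr ≈ 28.5 kN

P_cr ∝ 1/K², so P_cr,new = P_cr,old × (K_old/K_new)² = 114 × (1/2)²
= 114 × 0.2500 = 28.5 kN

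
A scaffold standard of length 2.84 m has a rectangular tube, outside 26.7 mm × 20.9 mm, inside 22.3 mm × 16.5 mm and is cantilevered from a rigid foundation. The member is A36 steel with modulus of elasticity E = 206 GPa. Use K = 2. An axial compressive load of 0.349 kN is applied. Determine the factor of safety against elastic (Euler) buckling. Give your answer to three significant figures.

Weak-axis I_min = (h_o·b_o³ − h_i·b_i³)/12 with b_o = 20.9, b_i = 16.50 mm (shorter outer/inner sides).
I_min = (26.7×20.9³ − 22.30×16.50³)/12 = 1.196×10^4 mm⁴
I = 1.196×10^4 mm⁴ = 1.196×10^-8 m⁴
Effective length L_e = K·L = 2 × 2.84 = 5.680 m
P_cr = π²EI / L_e² = π² × 206×10⁹ × 1.196×10^-8 / 5.680² = 754.0 N
Factor of safety n = P_cr / P = 0.75401 / 0.349 = 2.16

n ≈ 2.16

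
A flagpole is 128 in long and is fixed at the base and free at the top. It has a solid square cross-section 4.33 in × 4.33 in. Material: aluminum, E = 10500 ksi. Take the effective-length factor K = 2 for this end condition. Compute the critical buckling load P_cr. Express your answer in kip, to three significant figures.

I = a⁴/12 = 4.33⁴/12 = 29.29 in⁴
Effective length L_e = K·L = 2 × 128 = 256.0 in
P_cr = π²EI / L_e² = π² × 10500×10³ × 29.29 / 256.0² = 4.632×10^4 lb

P_cr ≈ 46.3 kip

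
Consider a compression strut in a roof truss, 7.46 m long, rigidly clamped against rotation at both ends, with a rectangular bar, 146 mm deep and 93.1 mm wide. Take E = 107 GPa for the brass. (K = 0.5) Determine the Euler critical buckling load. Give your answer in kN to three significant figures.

Buckling occurs about the weak axis: I_min = h·b³/12 with b = 93.1 mm (the shorter side).
I_min = 146×93.1³/12 = 9.818×10^6 mm⁴
I = 9.818×10^6 mm⁴ = 9.818×10^-6 m⁴
Effective length L_e = K·L = 0.5 × 7.46 = 3.730 m
P_cr = π²EI / L_e² = π² × 107×10⁹ × 9.818×10^-6 / 3.730² = 7.452×10^5 N

P_cr ≈ 745 kN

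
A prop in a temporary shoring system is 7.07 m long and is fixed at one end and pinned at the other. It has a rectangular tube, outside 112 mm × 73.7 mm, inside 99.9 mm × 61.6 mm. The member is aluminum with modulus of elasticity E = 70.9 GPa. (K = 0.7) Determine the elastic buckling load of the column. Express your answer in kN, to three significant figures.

P_cr ≈ 51.2 kN

Weak-axis I_min = (h_o·b_o³ − h_i·b_i³)/12 with b_o = 73.7, b_i = 61.60 mm (shorter outer/inner sides).
I_min = (112×73.7³ − 99.90×61.60³)/12 = 1.790×10^6 mm⁴
I = 1.790×10^6 mm⁴ = 1.790×10^-6 m⁴
Effective length L_e = K·L = 0.7 × 7.07 = 4.949 m
P_cr = π²EI / L_e² = π² × 70.9×10⁹ × 1.790×10^-6 / 4.949² = 5.115×10^4 N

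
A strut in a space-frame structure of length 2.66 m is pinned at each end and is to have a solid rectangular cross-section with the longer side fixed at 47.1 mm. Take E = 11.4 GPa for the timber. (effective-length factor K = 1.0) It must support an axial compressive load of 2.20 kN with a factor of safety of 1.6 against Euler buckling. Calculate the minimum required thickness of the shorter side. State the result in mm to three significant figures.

b ≈ 38.3 mm

Required P_cr = n·P = 1.6 × 2.20 = 3.520 kN
L_e = K·L = 1 × 2.66 = 2.660 m
Required I = P_cr·L_e²/(π²E) = 3.520×10^3 × 2.660² / (π² × 1.14×10^10) = 2.214×10^-7 m⁴
I_req = 2.214×10^5 mm⁴
Rectangle, weak axis: I_min = h·b³/12 with h = 47.1 mm fixed  ⇒  b = (12I/h)^(1/3) = 38.3 mm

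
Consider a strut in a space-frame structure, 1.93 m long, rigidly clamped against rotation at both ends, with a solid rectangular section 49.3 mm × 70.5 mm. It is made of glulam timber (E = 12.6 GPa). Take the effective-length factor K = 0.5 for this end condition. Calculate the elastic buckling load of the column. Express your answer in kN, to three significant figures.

Buckling occurs about the weak axis: I_min = h·b³/12 with b = 49.3 mm (the shorter side).
I_min = 70.5×49.3³/12 = 7.040×10^5 mm⁴
I = 7.040×10^5 mm⁴ = 7.040×10^-7 m⁴
Effective length L_e = K·L = 0.5 × 1.93 = 0.9650 m
P_cr = π²EI / L_e² = π² × 12.6×10⁹ × 7.040×10^-7 / 0.9650² = 9.401×10^4 N

P_cr ≈ 94.0 kN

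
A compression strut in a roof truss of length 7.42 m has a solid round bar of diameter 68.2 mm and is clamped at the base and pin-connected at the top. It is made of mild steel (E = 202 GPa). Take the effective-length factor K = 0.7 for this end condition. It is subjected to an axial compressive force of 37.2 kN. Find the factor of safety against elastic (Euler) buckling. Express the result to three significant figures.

n ≈ 2.11

I = πd⁴/64 = π×68.2⁴/64 = 1.062×10^6 mm⁴
I = 1.062×10^6 mm⁴ = 1.062×10^-6 m⁴
Effective length L_e = K·L = 0.7 × 7.42 = 5.194 m
P_cr = π²EI / L_e² = π² × 202×10⁹ × 1.062×10^-6 / 5.194² = 7.848×10^4 N
Factor of safety n = P_cr / P = 78.479 / 37.2 = 2.11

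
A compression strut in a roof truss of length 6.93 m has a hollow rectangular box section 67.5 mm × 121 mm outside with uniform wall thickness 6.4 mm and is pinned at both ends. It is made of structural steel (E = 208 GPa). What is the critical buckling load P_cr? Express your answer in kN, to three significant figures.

P_cr ≈ 69.5 kN

Inner dimensions: h_i = 121 − 2×6.4 = 108.2 mm, b_i = 67.5 − 2×6.4 = 54.70 mm
Weak-axis I_min = (h_o·b_o³ − h_i·b_i³)/12 with b_o = 67.5, b_i = 54.70 mm (shorter outer/inner sides).
I_min = (121×67.5³ − 108.2×54.70³)/12 = 1.625×10^6 mm⁴
I = 1.625×10^6 mm⁴ = 1.625×10^-6 m⁴
Effective length L_e = K·L = 1 × 6.93 = 6.930 m
P_cr = π²EI / L_e² = π² × 208×10⁹ × 1.625×10^-6 / 6.930² = 6.948×10^4 N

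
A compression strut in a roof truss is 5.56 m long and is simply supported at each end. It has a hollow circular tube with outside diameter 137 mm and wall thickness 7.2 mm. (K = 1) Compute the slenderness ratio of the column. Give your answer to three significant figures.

λ ≈ 121

Inner diameter d_i = 137 − 2×7.2 = 122.6 mm
I = π(d_o⁴ − d_i⁴)/64 = π(137⁴ − 122.6⁴)/64 = 6.202×10^6 mm⁴
A = 2.936×10^3 mm²;  r_min = √(I/A) = √(6.202×10^6/2.936×10^3) = 45.96 mm
L_e = K·L = 1 × 5.56 m = 5.560 m = 5560.0 mm
λ = L_e / r_min = 5560.0 / 45.96 = 121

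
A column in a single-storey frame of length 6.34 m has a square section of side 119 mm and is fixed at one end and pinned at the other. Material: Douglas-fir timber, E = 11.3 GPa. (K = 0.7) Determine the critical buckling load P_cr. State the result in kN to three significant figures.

P_cr ≈ 94.6 kN

I = a⁴/12 = 119⁴/12 = 1.671×10^7 mm⁴
I = 1.671×10^7 mm⁴ = 1.671×10^-5 m⁴
Effective length L_e = K·L = 0.7 × 6.34 = 4.438 m
P_cr = π²EI / L_e² = π² × 11.3×10⁹ × 1.671×10^-5 / 4.438² = 9.463×10^4 N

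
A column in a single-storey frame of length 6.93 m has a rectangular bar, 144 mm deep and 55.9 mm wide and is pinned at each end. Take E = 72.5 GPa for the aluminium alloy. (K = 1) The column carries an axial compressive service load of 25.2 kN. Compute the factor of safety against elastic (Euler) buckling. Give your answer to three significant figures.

Buckling occurs about the weak axis: I_min = h·b³/12 with b = 55.9 mm (the shorter side).
I_min = 144×55.9³/12 = 2.096×10^6 mm⁴
I = 2.096×10^6 mm⁴ = 2.096×10^-6 m⁴
Effective length L_e = K·L = 1 × 6.93 = 6.930 m
P_cr = π²EI / L_e² = π² × 72.5×10⁹ × 2.096×10^-6 / 6.930² = 3.123×10^4 N
Factor of safety n = P_cr / P = 31.231 / 25.2 = 1.24

n ≈ 1.24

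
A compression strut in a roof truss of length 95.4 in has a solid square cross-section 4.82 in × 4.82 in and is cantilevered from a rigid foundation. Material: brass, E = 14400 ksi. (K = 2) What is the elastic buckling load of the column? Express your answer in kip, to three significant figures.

P_cr ≈ 176 kip

I = a⁴/12 = 4.82⁴/12 = 44.98 in⁴
Effective length L_e = K·L = 2 × 95.4 = 190.8 in
P_cr = π²EI / L_e² = π² × 14400×10³ × 44.98 / 190.8² = 1.756×10^5 lb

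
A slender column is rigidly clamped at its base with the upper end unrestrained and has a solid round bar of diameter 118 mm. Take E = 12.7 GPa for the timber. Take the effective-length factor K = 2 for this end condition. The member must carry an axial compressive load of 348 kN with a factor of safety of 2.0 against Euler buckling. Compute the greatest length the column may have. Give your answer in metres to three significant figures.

L_max ≈ 0.655 m

I = πd⁴/64 = π×118⁴/64 = 9.517×10^6 mm⁴
I = 9.517×10^-6 m⁴
Required critical load P_cr = n·P = 2.0 × 348 = 696.0 kN = 6.960×10^5 N
From P_cr = π²EI/(K·L)²:  L = (1/K)·√(π²EI/P_cr) = (1/2)·√(π²×1.27×10^10×9.517×10^-6/6.960×10^5)
L = 0.655 m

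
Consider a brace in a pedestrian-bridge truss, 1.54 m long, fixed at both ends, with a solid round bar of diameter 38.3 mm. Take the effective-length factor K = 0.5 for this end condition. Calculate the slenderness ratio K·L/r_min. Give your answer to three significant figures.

I = πd⁴/64 = π×38.3⁴/64 = 1.056×10^5 mm⁴
A = 1.152×10^3 mm²;  r_min = √(I/A) = √(1.056×10^5/1.152×10^3) = 9.575 mm
L_e = K·L = 0.5 × 1.54 m = 0.7700 m = 770.00 mm
λ = L_e / r_min = 770.00 / 9.575 = 80.4

λ ≈ 80.4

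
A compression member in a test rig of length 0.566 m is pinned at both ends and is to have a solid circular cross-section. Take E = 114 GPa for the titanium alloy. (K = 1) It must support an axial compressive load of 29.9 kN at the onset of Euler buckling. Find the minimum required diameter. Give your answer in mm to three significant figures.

d ≈ 20.4 mm

L_e = K·L = 1 × 0.566 = 0.5660 m
Required I = P_cr·L_e²/(π²E) = 2.990×10^4 × 0.5660² / (π² × 1.14×10^11) = 8.513×10^-9 m⁴
I_req = 8.513×10^3 mm⁴
Solid circle: I = πd⁴/64  ⇒  d = (64I/π)^(1/4) = (64×8.513×10^3/π)^(1/4) = 20.4 mm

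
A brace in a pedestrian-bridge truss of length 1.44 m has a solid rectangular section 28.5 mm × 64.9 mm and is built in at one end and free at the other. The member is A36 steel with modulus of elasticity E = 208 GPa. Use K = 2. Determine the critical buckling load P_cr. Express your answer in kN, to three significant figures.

Buckling occurs about the weak axis: I_min = h·b³/12 with b = 28.5 mm (the shorter side).
I_min = 64.9×28.5³/12 = 1.252×10^5 mm⁴
I = 1.252×10^5 mm⁴ = 1.252×10^-7 m⁴
Effective length L_e = K·L = 2 × 1.44 = 2.880 m
P_cr = π²EI / L_e² = π² × 208×10⁹ × 1.252×10^-7 / 2.880² = 3.099×10^4 N

P_cr ≈ 31.0 kN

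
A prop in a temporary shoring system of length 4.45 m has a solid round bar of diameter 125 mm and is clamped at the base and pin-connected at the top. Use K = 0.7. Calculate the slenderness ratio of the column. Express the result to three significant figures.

For a solid circle r = d/4 = 125/4 = 31.25 mm
L_e = K·L = 0.7 × 4.45 m = 3.115 m = 3115.0 mm
λ = L_e / r_min = 3115.0 / 31.25 = 99.7

λ ≈ 99.7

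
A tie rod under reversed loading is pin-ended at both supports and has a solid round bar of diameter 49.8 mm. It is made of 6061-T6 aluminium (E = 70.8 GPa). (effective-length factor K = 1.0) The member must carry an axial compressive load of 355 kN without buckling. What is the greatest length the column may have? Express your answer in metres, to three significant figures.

L_max ≈ 0.771 m

I = πd⁴/64 = π×49.8⁴/64 = 3.019×10^5 mm⁴
I = 3.019×10^-7 m⁴
At the buckling limit P_cr = P = 3.550×10^5 N
From P_cr = π²EI/(K·L)²:  L = (1/K)·√(π²EI/P_cr) = (1/1)·√(π²×7.08×10^10×3.019×10^-7/3.550×10^5)
L = 0.771 m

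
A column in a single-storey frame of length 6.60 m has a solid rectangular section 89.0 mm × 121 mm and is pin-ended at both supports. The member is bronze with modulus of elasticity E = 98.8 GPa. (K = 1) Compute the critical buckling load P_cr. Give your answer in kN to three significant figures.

Buckling occurs about the weak axis: I_min = h·b³/12 with b = 89.0 mm (the shorter side).
I_min = 121×89.0³/12 = 7.108×10^6 mm⁴
I = 7.108×10^6 mm⁴ = 7.108×10^-6 m⁴
Effective length L_e = K·L = 1 × 6.60 = 6.600 m
P_cr = π²EI / L_e² = π² × 98.8×10⁹ × 7.108×10^-6 / 6.600² = 1.591×10^5 N

P_cr ≈ 159 kN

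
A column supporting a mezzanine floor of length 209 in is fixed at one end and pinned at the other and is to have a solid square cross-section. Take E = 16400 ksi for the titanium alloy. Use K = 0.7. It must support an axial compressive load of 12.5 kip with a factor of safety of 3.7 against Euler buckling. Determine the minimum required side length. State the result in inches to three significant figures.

a ≈ 2.93 in

Required P_cr = n·P = 3.7 × 12.5 = 46.25 kip
L_e = K·L = 0.7 × 209 = 146.3 in
Required I = P_cr·L_e²/(π²E) = 4.625×10^4 × 146.3² / (π² × 1.64×10^7) = 6.116 in⁴
Solid square: I = a⁴/12  ⇒  a = (12I)^(1/4) = (12×6.116)^(1/4) = 2.93 in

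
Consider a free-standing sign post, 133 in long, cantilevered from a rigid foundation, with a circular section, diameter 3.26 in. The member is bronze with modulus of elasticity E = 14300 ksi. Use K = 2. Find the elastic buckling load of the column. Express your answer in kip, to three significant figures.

I = πd⁴/64 = π×3.26⁴/64 = 5.544 in⁴
Effective length L_e = K·L = 2 × 133 = 266.0 in
P_cr = π²EI / L_e² = π² × 14300×10³ × 5.544 / 266.0² = 1.106×10^4 lb

P_cr ≈ 11.1 kip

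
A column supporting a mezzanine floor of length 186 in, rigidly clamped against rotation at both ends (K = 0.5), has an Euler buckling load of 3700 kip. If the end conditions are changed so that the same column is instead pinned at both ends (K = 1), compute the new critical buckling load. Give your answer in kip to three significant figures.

P_cr ∝ 1/K², so P_cr,new = P_cr,old × (K_old/K_new)² = 3700 × (0.5/1)²
= 3700 × 0.2500 = 925 kip

P_cr ≈ 925 kip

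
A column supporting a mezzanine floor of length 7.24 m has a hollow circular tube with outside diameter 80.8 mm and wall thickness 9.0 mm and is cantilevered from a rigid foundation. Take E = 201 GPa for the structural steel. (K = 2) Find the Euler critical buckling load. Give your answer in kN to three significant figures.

P_cr ≈ 12.6 kN

Inner diameter d_i = 80.8 − 2×9.0 = 62.80 mm
I = π(d_o⁴ − d_i⁴)/64 = π(80.8⁴ − 62.80⁴)/64 = 1.329×10^6 mm⁴
I = 1.329×10^6 mm⁴ = 1.329×10^-6 m⁴
Effective length L_e = K·L = 2 × 7.24 = 14.48 m
P_cr = π²EI / L_e² = π² × 201×10⁹ × 1.329×10^-6 / 14.48² = 1.257×10^4 N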